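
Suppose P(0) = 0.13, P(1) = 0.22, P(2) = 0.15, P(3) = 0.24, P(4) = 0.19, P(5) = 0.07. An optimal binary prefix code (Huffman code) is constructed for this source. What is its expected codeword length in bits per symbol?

Repeatedly combine the two least-probable nodes; the expected code length is the sum of the merged weights.
merge 7/100 + 13/100 → 1/5
merge 3/20 + 19/100 → 17/50
merge 1/5 + 11/50 → 21/50
merge 6/25 + 17/50 → 29/50
merge 21/50 + 29/50 → 1
L = 1/5 + 17/50 + 21/50 + 29/50 + 1 = 127/50 = 2.54 bits/symbol.

2.54 bits/symbol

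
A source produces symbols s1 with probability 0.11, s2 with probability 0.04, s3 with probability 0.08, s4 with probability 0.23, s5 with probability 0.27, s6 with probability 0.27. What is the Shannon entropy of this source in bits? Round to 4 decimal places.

H = −Σ pᵢ log₂ pᵢ.
−0.11·log₂(0.11) = 0.3503
−0.04·log₂(0.04) = 0.1858
−0.08·log₂(0.08) = 0.2915
−0.23·log₂(0.23) = 0.4877
−0.27·log₂(0.27) = 0.5100
−0.27·log₂(0.27) = 0.5100
Sum ≈ 2.3353 → 2.3353 bits.

2.3353 bits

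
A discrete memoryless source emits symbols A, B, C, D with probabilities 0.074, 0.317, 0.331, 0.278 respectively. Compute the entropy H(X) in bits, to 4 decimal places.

H = −Σ pᵢ log₂ pᵢ.
−0.074·log₂(0.074) = 0.2780
−0.317·log₂(0.317) = 0.5254
−0.331·log₂(0.331) = 0.5280
−0.278·log₂(0.278) = 0.5134
Sum ≈ 1.8448 → 1.8448 bits.

1.8448 bits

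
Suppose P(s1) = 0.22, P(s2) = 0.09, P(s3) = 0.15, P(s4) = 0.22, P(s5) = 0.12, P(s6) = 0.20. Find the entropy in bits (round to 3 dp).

2.516 bits

H = −Σ pᵢ log₂ pᵢ.
−0.22·log₂(0.22) = 0.4806
−0.09·log₂(0.09) = 0.3127
−0.15·log₂(0.15) = 0.4105
−0.22·log₂(0.22) = 0.4806
−0.12·log₂(0.12) = 0.3671
−0.20·log₂(0.20) = 0.4644
Sum ≈ 2.5158 → 2.516 bits.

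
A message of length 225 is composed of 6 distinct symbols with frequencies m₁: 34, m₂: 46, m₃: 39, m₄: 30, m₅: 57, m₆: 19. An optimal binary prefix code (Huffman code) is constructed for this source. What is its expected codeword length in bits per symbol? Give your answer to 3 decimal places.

Probabilities are the counts divided by 225.
Repeatedly combine the two least-probable nodes; the expected code length is the sum of the merged weights.
merge 19/225 + 2/15 → 49/225
merge 34/225 + 13/75 → 73/225
merge 46/225 + 49/225 → 19/45
merge 19/75 + 73/225 → 26/45
merge 19/45 + 26/45 → 1
L = 49/225 + 73/225 + 19/45 + 26/45 + 1 = 572/225 ≈ 2.542 bits/symbol.

2.542 bits/symbol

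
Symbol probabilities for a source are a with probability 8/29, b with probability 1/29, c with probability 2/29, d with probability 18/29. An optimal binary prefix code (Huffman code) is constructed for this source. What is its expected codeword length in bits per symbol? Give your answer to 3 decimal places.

1.483 bits/symbol

Repeatedly combine the two least-probable nodes; the expected code length is the sum of the merged weights.
merge 1/29 + 2/29 → 3/29
merge 3/29 + 8/29 → 11/29
merge 11/29 + 18/29 → 1
L = 3/29 + 11/29 + 1 = 43/29 ≈ 1.483 bits/symbol.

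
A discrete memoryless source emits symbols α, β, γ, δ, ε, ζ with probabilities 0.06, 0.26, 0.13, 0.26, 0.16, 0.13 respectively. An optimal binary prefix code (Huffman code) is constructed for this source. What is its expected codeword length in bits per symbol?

Repeatedly combine the two least-probable nodes; the expected code length is the sum of the merged weights.
merge 3/50 + 13/100 → 19/100
merge 13/100 + 4/25 → 29/100
merge 19/100 + 13/50 → 9/20
merge 13/50 + 29/100 → 11/20
merge 9/20 + 11/20 → 1
L = 19/100 + 29/100 + 9/20 + 11/20 + 1 = 62/25 = 2.48 bits/symbol.

2.48 bits/symbol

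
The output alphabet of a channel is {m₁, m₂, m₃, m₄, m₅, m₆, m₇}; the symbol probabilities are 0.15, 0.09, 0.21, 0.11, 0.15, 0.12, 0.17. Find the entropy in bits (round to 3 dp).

H = −Σ pᵢ log₂ pᵢ.
−0.15·log₂(0.15) = 0.4105
−0.09·log₂(0.09) = 0.3127
−0.21·log₂(0.21) = 0.4728
−0.11·log₂(0.11) = 0.3503
−0.15·log₂(0.15) = 0.4105
−0.12·log₂(0.12) = 0.3671
−0.17·log₂(0.17) = 0.4346
Sum ≈ 2.7585 → 2.759 bits.

2.759 bits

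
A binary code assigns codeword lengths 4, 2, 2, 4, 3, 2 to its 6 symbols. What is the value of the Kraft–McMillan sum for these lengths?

1

With common denominator 2^4 = 16: Σ 2^(−ℓᵢ) = 1/16 + 4/16 + 4/16 + 1/16 + 2/16 + 4/16 = 16/16 = 1.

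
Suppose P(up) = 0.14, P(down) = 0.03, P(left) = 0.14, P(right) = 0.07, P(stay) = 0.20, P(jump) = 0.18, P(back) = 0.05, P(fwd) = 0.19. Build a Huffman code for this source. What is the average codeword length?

Repeatedly combine the two least-probable nodes; the expected code length is the sum of the merged weights.
merge 3/100 + 1/20 → 2/25
merge 7/100 + 2/25 → 3/20
merge 7/50 + 7/50 → 7/25
merge 3/20 + 9/50 → 33/100
merge 19/100 + 1/5 → 39/100
merge 7/25 + 33/100 → 61/100
merge 39/100 + 61/100 → 1
L = 2/25 + 3/20 + 7/25 + 33/100 + 39/100 + 61/100 + 1 = 71/25 = 2.84 bits/symbol.

2.84 bits/symbol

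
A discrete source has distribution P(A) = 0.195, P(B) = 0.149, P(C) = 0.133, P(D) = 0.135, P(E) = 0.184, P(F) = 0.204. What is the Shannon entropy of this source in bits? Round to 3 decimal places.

H = −Σ pᵢ log₂ pᵢ.
−0.195·log₂(0.195) = 0.4599
−0.149·log₂(0.149) = 0.4092
−0.133·log₂(0.133) = 0.3871
−0.135·log₂(0.135) = 0.3900
−0.184·log₂(0.184) = 0.4494
−0.204·log₂(0.204) = 0.4678
Sum ≈ 2.5635 → 2.563 bits.

2.563 bits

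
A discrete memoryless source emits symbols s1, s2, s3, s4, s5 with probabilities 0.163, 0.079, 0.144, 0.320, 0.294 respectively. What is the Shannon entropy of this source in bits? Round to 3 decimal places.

2.164 bits

H = −Σ pᵢ log₂ pᵢ.
−0.163·log₂(0.163) = 0.4266
−0.079·log₂(0.079) = 0.2893
−0.144·log₂(0.144) = 0.4026
−0.320·log₂(0.320) = 0.5260
−0.294·log₂(0.294) = 0.5192
Sum ≈ 2.1638 → 2.164 bits.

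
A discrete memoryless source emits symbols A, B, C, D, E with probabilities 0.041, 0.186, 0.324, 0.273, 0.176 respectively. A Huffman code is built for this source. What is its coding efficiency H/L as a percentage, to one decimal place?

95.6%

Entropy H = −Σ p log₂ p ≈ 2.1195 bits.
Huffman merges: 41/1000+22/125→217/1000; 93/500+217/1000→403/1000; 273/1000+81/250→597/1000; 403/1000+597/1000→1. L = 2217/1000 ≈ 2.2170.
Efficiency = H/L = 2.1195/2.2170 = 95.6%.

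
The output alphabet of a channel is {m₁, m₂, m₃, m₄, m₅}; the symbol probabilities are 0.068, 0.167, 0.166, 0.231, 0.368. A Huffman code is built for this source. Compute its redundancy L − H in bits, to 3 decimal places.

Entropy H = −Σ p log₂ p ≈ 2.1441 bits.
Huffman merges: 17/250+83/500→117/500; 167/1000+231/1000→199/500; 117/500+46/125→301/500; 199/500+301/500→1. L = 1117/500 ≈ 2.2340.
L − H = 2.2340 − 2.1441 = 0.090 bits.

0.090 bits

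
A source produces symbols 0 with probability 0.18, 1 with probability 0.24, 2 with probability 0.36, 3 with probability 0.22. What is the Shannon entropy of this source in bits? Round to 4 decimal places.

H = −Σ pᵢ log₂ pᵢ.
−0.18·log₂(0.18) = 0.4453
−0.24·log₂(0.24) = 0.4941
−0.36·log₂(0.36) = 0.5306
−0.22·log₂(0.22) = 0.4806
Sum ≈ 1.9506 → 1.9506 bits.

1.9506 bits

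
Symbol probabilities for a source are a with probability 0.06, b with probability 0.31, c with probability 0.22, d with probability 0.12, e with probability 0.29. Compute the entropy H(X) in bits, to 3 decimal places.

H = −Σ pᵢ log₂ pᵢ.
−0.06·log₂(0.06) = 0.2435
−0.31·log₂(0.31) = 0.5238
−0.22·log₂(0.22) = 0.4806
−0.12·log₂(0.12) = 0.3671
−0.29·log₂(0.29) = 0.5179
Sum ≈ 2.1329 → 2.133 bits.

2.133 bits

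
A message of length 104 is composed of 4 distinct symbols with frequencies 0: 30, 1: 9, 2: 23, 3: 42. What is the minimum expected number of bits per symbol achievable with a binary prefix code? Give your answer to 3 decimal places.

1.904 bits/symbol

Probabilities are the counts divided by 104.
Repeatedly combine the two least-probable nodes; the expected code length is the sum of the merged weights.
merge 9/104 + 23/104 → 4/13
merge 15/52 + 4/13 → 31/52
merge 21/52 + 31/52 → 1
L = 4/13 + 31/52 + 1 = 99/52 ≈ 1.904 bits/symbol.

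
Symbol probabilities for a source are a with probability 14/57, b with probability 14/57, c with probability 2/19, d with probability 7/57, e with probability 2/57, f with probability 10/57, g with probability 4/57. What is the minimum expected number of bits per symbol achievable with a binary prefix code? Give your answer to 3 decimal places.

Repeatedly combine the two least-probable nodes; the expected code length is the sum of the merged weights.
merge 2/57 + 4/57 → 2/19
merge 2/19 + 2/19 → 4/19
merge 7/57 + 10/57 → 17/57
merge 4/19 + 14/57 → 26/57
merge 14/57 + 17/57 → 31/57
merge 26/57 + 31/57 → 1
L = 2/19 + 4/19 + 17/57 + 26/57 + 31/57 + 1 = 149/57 ≈ 2.614 bits/symbol.

2.614 bits/symbol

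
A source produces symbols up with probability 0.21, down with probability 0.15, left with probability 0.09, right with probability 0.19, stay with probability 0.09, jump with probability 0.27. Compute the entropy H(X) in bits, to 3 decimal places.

2.474 bits

H = −Σ pᵢ log₂ pᵢ.
−0.21·log₂(0.21) = 0.4728
−0.15·log₂(0.15) = 0.4105
−0.09·log₂(0.09) = 0.3127
−0.19·log₂(0.19) = 0.4552
−0.09·log₂(0.09) = 0.3127
−0.27·log₂(0.27) = 0.5100
Sum ≈ 2.4739 → 2.474 bits.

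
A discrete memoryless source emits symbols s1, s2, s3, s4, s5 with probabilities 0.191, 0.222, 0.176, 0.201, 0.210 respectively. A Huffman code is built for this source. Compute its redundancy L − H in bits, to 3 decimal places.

Entropy H = −Σ p log₂ p ≈ 2.3174 bits.
Huffman merges: 22/125+191/1000→367/1000; 201/1000+21/100→411/1000; 111/500+367/1000→589/1000; 411/1000+589/1000→1. L = 2367/1000 ≈ 2.3670.
L − H = 2.3670 − 2.3174 = 0.050 bits.

0.050 bits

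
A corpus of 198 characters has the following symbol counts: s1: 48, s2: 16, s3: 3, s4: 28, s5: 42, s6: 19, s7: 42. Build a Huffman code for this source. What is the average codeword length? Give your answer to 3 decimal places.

Probabilities are the counts divided by 198.
Repeatedly combine the two least-probable nodes; the expected code length is the sum of the merged weights.
merge 1/66 + 8/99 → 19/198
merge 19/198 + 19/198 → 19/99
merge 14/99 + 19/99 → 1/3
merge 7/33 + 7/33 → 14/33
merge 8/33 + 1/3 → 19/33
merge 14/33 + 19/33 → 1
L = 19/198 + 19/99 + 1/3 + 14/33 + 19/33 + 1 = 173/66 ≈ 2.621 bits/symbol.

2.621 bits/symbol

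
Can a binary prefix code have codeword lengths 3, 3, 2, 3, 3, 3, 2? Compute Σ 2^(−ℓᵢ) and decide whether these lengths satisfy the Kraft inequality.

With common denominator 2^3 = 8: Σ 2^(−ℓᵢ) = 1/8 + 1/8 + 2/8 + 1/8 + 1/8 + 1/8 + 2/8 = 9/8 = 1.125.
Kraft's inequality requires Σ ≤ 1; here Σ = 1.125 > 1, so no such prefix code exists.

1.125; no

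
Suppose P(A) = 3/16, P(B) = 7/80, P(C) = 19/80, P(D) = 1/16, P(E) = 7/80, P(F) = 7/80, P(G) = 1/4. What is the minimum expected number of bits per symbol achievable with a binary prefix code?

2.65 bits/symbol

Repeatedly combine the two least-probable nodes; the expected code length is the sum of the merged weights.
merge 1/16 + 7/80 → 3/20
merge 7/80 + 7/80 → 7/40
merge 3/20 + 7/40 → 13/40
merge 3/16 + 19/80 → 17/40
merge 1/4 + 13/40 → 23/40
merge 17/40 + 23/40 → 1
L = 3/20 + 7/40 + 13/40 + 17/40 + 23/40 + 1 = 53/20 = 2.65 bits/symbol.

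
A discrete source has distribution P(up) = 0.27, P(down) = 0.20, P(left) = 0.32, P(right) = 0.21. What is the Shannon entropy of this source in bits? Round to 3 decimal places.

1.973 bits

H = −Σ pᵢ log₂ pᵢ.
−0.27·log₂(0.27) = 0.5100
−0.20·log₂(0.20) = 0.4644
−0.32·log₂(0.32) = 0.5260
−0.21·log₂(0.21) = 0.4728
Sum ≈ 1.9733 → 1.973 bits.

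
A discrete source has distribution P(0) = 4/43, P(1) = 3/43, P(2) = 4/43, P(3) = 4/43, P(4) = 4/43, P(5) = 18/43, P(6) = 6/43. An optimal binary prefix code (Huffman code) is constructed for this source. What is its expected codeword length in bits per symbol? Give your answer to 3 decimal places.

Repeatedly combine the two least-probable nodes; the expected code length is the sum of the merged weights.
merge 3/43 + 4/43 → 7/43
merge 4/43 + 4/43 → 8/43
merge 4/43 + 6/43 → 10/43
merge 7/43 + 8/43 → 15/43
merge 10/43 + 15/43 → 25/43
merge 18/43 + 25/43 → 1
L = 7/43 + 8/43 + 10/43 + 15/43 + 25/43 + 1 = 108/43 ≈ 2.512 bits/symbol.

2.512 bits/symbol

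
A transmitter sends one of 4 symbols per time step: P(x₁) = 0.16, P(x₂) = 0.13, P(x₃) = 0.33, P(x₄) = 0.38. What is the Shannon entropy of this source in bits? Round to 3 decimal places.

1.864 bits

H = −Σ pᵢ log₂ pᵢ.
−0.16·log₂(0.16) = 0.4230
−0.13·log₂(0.13) = 0.3826
−0.33·log₂(0.33) = 0.5278
−0.38·log₂(0.38) = 0.5305
Sum ≈ 1.8639 → 1.864 bits.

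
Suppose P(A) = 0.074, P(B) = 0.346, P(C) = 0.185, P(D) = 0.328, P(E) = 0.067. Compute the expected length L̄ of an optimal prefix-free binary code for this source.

2.121 bits/symbol

Repeatedly combine the two least-probable nodes; the expected code length is the sum of the merged weights.
merge 67/1000 + 37/500 → 141/1000
merge 141/1000 + 37/200 → 163/500
merge 163/500 + 41/125 → 327/500
merge 173/500 + 327/500 → 1
L = 141/1000 + 163/500 + 327/500 + 1 = 2121/1000 = 2.121 bits/symbol.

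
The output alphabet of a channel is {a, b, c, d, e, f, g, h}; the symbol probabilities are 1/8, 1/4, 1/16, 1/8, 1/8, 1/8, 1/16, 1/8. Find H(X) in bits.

2.875 bits

Each probability is a power of 1/2, so log₂(1/p) is an integer.
H = Σ p·log₂(1/p) = 1/8·3 + 1/4·2 + 1/16·4 + 1/8·3 + 1/8·3 + 1/8·3 + 1/16·4 + 1/8·3 = 2.875 bits.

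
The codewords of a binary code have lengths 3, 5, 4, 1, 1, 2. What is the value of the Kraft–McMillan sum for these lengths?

With common denominator 2^5 = 32: Σ 2^(−ℓᵢ) = 4/32 + 1/32 + 2/32 + 16/32 + 16/32 + 8/32 = 47/32 = 1.46875.

1.46875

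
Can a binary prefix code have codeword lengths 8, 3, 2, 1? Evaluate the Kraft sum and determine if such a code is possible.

With common denominator 2^8 = 256: Σ 2^(−ℓᵢ) = 1/256 + 32/256 + 64/256 + 128/256 = 225/256 = 0.87890625.
Kraft's inequality requires Σ ≤ 1; here Σ = 0.87890625 ≤ 1, so such a prefix code exists.

0.87890625; yes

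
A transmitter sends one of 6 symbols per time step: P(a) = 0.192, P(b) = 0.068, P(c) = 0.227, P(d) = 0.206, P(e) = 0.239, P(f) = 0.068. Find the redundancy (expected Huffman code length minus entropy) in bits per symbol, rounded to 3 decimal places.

0.031 bits

Entropy H = −Σ p log₂ p ≈ 2.4332 bits.
Huffman merges: 17/250+17/250→17/125; 17/125+24/125→41/125; 103/500+227/1000→433/1000; 239/1000+41/125→567/1000; 433/1000+567/1000→1. L = 308/125 ≈ 2.4640.
L − H = 2.4640 − 2.4332 = 0.031 bits.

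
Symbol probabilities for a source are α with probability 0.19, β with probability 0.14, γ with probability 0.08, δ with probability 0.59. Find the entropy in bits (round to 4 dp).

H = −Σ pᵢ log₂ pᵢ.
−0.19·log₂(0.19) = 0.4552
−0.14·log₂(0.14) = 0.3971
−0.08·log₂(0.08) = 0.2915
−0.59·log₂(0.59) = 0.4491
Sum ≈ 1.5930 → 1.5930 bits.

1.5930 bits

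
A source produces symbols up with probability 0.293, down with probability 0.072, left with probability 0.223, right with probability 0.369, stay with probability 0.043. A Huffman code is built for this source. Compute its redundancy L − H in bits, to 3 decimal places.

Entropy H = −Σ p log₂ p ≈ 2.0009 bits.
Huffman merges: 43/1000+9/125→23/200; 23/200+223/1000→169/500; 293/1000+169/500→631/1000; 369/1000+631/1000→1. L = 521/250 ≈ 2.0840.
L − H = 2.0840 − 2.0009 = 0.083 bits.

0.083 bits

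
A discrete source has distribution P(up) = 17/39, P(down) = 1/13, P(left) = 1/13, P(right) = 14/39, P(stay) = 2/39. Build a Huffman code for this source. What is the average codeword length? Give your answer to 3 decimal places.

Repeatedly combine the two least-probable nodes; the expected code length is the sum of the merged weights.
merge 2/39 + 1/13 → 5/39
merge 1/13 + 5/39 → 8/39
merge 8/39 + 14/39 → 22/39
merge 17/39 + 22/39 → 1
L = 5/39 + 8/39 + 22/39 + 1 = 74/39 ≈ 1.897 bits/symbol.

1.897 bits/symbol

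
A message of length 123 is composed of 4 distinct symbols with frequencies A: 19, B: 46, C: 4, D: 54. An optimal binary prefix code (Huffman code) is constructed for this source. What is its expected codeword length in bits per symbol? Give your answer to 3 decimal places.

Probabilities are the counts divided by 123.
Repeatedly combine the two least-probable nodes; the expected code length is the sum of the merged weights.
merge 4/123 + 19/123 → 23/123
merge 23/123 + 46/123 → 23/41
merge 18/41 + 23/41 → 1
L = 23/123 + 23/41 + 1 = 215/123 ≈ 1.748 bits/symbol.

1.748 bits/symbol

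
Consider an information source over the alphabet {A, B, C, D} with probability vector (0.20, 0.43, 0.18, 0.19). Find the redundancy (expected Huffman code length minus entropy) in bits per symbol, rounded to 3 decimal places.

0.052 bits

Entropy H = −Σ p log₂ p ≈ 1.8885 bits.
Huffman merges: 9/50+19/100→37/100; 1/5+37/100→57/100; 43/100+57/100→1. L = 97/50 ≈ 1.9400.
L − H = 1.9400 − 1.8885 = 0.052 bits.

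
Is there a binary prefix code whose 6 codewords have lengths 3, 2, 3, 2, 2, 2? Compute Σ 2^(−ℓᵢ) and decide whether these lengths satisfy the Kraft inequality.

1.25; no

With common denominator 2^3 = 8: Σ 2^(−ℓᵢ) = 1/8 + 2/8 + 1/8 + 2/8 + 2/8 + 2/8 = 10/8 = 1.25.
Kraft's inequality requires Σ ≤ 1; here Σ = 1.25 > 1, so no such prefix code exists.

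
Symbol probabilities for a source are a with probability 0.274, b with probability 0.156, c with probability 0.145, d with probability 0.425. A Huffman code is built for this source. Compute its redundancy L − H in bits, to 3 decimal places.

0.017 bits

Entropy H = −Σ p log₂ p ≈ 1.8585 bits.
Huffman merges: 29/200+39/250→301/1000; 137/500+301/1000→23/40; 17/40+23/40→1. L = 469/250 ≈ 1.8760.
L − H = 1.8760 − 1.8585 = 0.017 bits.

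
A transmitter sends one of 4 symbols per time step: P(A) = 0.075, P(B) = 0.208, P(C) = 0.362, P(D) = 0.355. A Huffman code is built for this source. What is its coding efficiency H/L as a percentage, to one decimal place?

94.4%

Entropy H = −Σ p log₂ p ≈ 1.8125 bits.
Huffman merges: 3/40+26/125→283/1000; 283/1000+71/200→319/500; 181/500+319/500→1. L = 1921/1000 ≈ 1.9210.
Efficiency = H/L = 1.8125/1.9210 = 94.4%.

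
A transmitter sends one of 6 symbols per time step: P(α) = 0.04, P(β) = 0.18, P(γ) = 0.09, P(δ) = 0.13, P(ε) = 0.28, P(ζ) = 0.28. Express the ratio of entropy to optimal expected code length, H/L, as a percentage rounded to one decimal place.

98.5%

Entropy H = −Σ p log₂ p ≈ 2.3548 bits.
Huffman merges: 1/25+9/100→13/100; 13/100+13/100→13/50; 9/50+13/50→11/25; 7/25+7/25→14/25; 11/25+14/25→1. L = 239/100 ≈ 2.3900.
Efficiency = H/L = 2.3548/2.3900 = 98.5%.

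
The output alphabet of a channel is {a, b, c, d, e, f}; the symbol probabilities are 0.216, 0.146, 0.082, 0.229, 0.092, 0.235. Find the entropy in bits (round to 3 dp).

2.473 bits

H = −Σ pᵢ log₂ pᵢ.
−0.216·log₂(0.216) = 0.4776
−0.146·log₂(0.146) = 0.4053
−0.082·log₂(0.082) = 0.2959
−0.229·log₂(0.229) = 0.4870
−0.092·log₂(0.092) = 0.3167
−0.235·log₂(0.235) = 0.4910
Sum ≈ 2.4734 → 2.473 bits.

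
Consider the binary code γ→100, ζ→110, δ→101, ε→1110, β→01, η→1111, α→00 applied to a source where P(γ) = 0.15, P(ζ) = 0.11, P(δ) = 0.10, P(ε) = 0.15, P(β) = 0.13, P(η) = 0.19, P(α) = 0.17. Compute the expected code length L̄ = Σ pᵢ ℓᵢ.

3.04 bits/symbol

L̄ = Σ pᵢ·ℓᵢ = 0.15·3 + 0.11·3 + 0.10·3 + 0.15·4 + 0.13·2 + 0.19·4 + 0.17·2 = 3.04 bits/symbol.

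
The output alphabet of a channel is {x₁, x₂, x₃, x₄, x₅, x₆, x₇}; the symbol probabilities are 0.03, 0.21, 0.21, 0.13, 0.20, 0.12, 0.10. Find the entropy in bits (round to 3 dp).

H = −Σ pᵢ log₂ pᵢ.
−0.03·log₂(0.03) = 0.1518
−0.21·log₂(0.21) = 0.4728
−0.21·log₂(0.21) = 0.4728
−0.13·log₂(0.13) = 0.3826
−0.20·log₂(0.20) = 0.4644
−0.12·log₂(0.12) = 0.3671
−0.10·log₂(0.10) = 0.3322
Sum ≈ 2.6437 → 2.644 bits.

2.644 bits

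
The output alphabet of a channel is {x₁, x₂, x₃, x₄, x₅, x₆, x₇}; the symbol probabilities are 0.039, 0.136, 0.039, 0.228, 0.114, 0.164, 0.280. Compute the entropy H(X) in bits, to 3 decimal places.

H = −Σ pᵢ log₂ pᵢ.
−0.039·log₂(0.039) = 0.1825
−0.136·log₂(0.136) = 0.3915
−0.039·log₂(0.039) = 0.1825
−0.228·log₂(0.228) = 0.4863
−0.114·log₂(0.114) = 0.3571
−0.164·log₂(0.164) = 0.4278
−0.280·log₂(0.280) = 0.5142
Sum ≈ 2.5419 → 2.542 bits.

2.542 bits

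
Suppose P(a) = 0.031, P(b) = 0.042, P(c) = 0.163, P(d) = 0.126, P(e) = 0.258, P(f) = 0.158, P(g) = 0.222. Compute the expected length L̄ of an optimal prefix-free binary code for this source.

2.593 bits/symbol

Repeatedly combine the two least-probable nodes; the expected code length is the sum of the merged weights.
merge 31/1000 + 21/500 → 73/1000
merge 73/1000 + 63/500 → 199/1000
merge 79/500 + 163/1000 → 321/1000
merge 199/1000 + 111/500 → 421/1000
merge 129/500 + 321/1000 → 579/1000
merge 421/1000 + 579/1000 → 1
L = 73/1000 + 199/1000 + 321/1000 + 421/1000 + 579/1000 + 1 = 2593/1000 = 2.593 bits/symbol.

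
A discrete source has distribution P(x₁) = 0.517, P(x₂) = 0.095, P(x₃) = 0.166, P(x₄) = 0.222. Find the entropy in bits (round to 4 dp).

1.7268 bits

H = −Σ pᵢ log₂ pᵢ.
−0.517·log₂(0.517) = 0.4921
−0.095·log₂(0.095) = 0.3226
−0.166·log₂(0.166) = 0.4301
−0.222·log₂(0.222) = 0.4820
Sum ≈ 1.7268 → 1.7268 bits.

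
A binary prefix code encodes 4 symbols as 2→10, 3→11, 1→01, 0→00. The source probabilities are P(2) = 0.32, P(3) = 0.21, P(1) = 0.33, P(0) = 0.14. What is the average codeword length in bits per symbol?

L̄ = Σ pᵢ·ℓᵢ = 0.32·2 + 0.21·2 + 0.33·2 + 0.14·2 = 2 bits/symbol.

2 bits/symbol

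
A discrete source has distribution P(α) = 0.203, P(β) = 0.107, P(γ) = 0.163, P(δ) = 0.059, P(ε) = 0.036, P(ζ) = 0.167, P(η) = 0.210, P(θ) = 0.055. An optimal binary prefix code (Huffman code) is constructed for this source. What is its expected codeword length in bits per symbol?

2.828 bits/symbol

Repeatedly combine the two least-probable nodes; the expected code length is the sum of the merged weights.
merge 9/250 + 11/200 → 91/1000
merge 59/1000 + 91/1000 → 3/20
merge 107/1000 + 3/20 → 257/1000
merge 163/1000 + 167/1000 → 33/100
merge 203/1000 + 21/100 → 413/1000
merge 257/1000 + 33/100 → 587/1000
merge 413/1000 + 587/1000 → 1
L = 91/1000 + 3/20 + 257/1000 + 33/100 + 413/1000 + 587/1000 + 1 = 707/250 = 2.828 bits/symbol.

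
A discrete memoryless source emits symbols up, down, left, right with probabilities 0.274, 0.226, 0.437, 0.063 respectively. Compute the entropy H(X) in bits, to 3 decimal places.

H = −Σ pᵢ log₂ pᵢ.
−0.274·log₂(0.274) = 0.5118
−0.226·log₂(0.226) = 0.4849
−0.437·log₂(0.437) = 0.5219
−0.063·log₂(0.063) = 0.2513
Sum ≈ 1.7699 → 1.770 bits.

1.770 bits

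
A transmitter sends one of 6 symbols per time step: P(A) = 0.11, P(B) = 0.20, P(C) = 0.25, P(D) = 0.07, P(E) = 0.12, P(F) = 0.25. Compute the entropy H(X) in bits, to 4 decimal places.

H = −Σ pᵢ log₂ pᵢ.
−0.11·log₂(0.11) = 0.3503
−0.20·log₂(0.20) = 0.4644
−0.25·log₂(0.25) = 0.5000
−0.07·log₂(0.07) = 0.2686
−0.12·log₂(0.12) = 0.3671
−0.25·log₂(0.25) = 0.5000
Sum ≈ 2.4503 → 2.4503 bits.

2.4503 bits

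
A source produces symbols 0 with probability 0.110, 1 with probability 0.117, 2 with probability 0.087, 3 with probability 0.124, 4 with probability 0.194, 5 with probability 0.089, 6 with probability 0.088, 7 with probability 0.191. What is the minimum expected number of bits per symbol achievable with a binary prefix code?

Repeatedly combine the two least-probable nodes; the expected code length is the sum of the merged weights.
merge 87/1000 + 11/125 → 7/40
merge 89/1000 + 11/100 → 199/1000
merge 117/1000 + 31/250 → 241/1000
merge 7/40 + 191/1000 → 183/500
merge 97/500 + 199/1000 → 393/1000
merge 241/1000 + 183/500 → 607/1000
merge 393/1000 + 607/1000 → 1
L = 7/40 + 199/1000 + 241/1000 + 183/500 + 393/1000 + 607/1000 + 1 = 2981/1000 = 2.981 bits/symbol.

2.981 bits/symbol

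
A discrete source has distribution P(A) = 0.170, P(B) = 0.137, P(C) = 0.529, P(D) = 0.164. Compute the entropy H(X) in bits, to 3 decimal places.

H = −Σ pᵢ log₂ pᵢ.
−0.170·log₂(0.170) = 0.4346
−0.137·log₂(0.137) = 0.3929
−0.529·log₂(0.529) = 0.4860
−0.164·log₂(0.164) = 0.4278
Sum ≈ 1.7412 → 1.741 bits.

1.741 bits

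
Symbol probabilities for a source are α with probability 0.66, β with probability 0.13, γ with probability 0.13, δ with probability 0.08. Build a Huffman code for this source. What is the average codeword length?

Repeatedly combine the two least-probable nodes; the expected code length is the sum of the merged weights.
merge 2/25 + 13/100 → 21/100
merge 13/100 + 21/100 → 17/50
merge 17/50 + 33/50 → 1
L = 21/100 + 17/50 + 1 = 31/20 = 1.55 bits/symbol.

1.55 bits/symbol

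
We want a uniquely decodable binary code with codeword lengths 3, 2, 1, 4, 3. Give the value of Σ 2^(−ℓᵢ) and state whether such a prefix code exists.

1.0625; no

With common denominator 2^4 = 16: Σ 2^(−ℓᵢ) = 2/16 + 4/16 + 8/16 + 1/16 + 2/16 = 17/16 = 1.0625.
Kraft's inequality requires Σ ≤ 1; here Σ = 1.0625 > 1, so no such prefix code exists.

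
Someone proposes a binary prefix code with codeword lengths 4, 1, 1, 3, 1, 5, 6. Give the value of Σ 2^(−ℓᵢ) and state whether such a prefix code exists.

With common denominator 2^6 = 64: Σ 2^(−ℓᵢ) = 4/64 + 32/64 + 32/64 + 8/64 + 32/64 + 2/64 + 1/64 = 111/64 = 1.734375.
Kraft's inequality requires Σ ≤ 1; here Σ = 1.734375 > 1, so no such prefix code exists.

1.734375; no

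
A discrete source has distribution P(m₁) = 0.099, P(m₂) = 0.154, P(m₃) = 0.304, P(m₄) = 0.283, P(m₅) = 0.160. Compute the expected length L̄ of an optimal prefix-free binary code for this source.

Repeatedly combine the two least-probable nodes; the expected code length is the sum of the merged weights.
merge 99/1000 + 77/500 → 253/1000
merge 4/25 + 253/1000 → 413/1000
merge 283/1000 + 38/125 → 587/1000
merge 413/1000 + 587/1000 → 1
L = 253/1000 + 413/1000 + 587/1000 + 1 = 2253/1000 = 2.253 bits/symbol.

2.253 bits/symbol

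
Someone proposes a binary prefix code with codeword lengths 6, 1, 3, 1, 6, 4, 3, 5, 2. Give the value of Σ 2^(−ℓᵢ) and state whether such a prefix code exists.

1.625; no

With common denominator 2^6 = 64: Σ 2^(−ℓᵢ) = 1/64 + 32/64 + 8/64 + 32/64 + 1/64 + 4/64 + 8/64 + 2/64 + 16/64 = 104/64 = 1.625.
Kraft's inequality requires Σ ≤ 1; here Σ = 1.625 > 1, so no such prefix code exists.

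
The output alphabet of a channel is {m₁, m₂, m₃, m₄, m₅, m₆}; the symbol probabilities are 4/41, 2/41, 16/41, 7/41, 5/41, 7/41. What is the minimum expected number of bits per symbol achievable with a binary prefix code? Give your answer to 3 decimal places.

2.366 bits/symbol

Repeatedly combine the two least-probable nodes; the expected code length is the sum of the merged weights.
merge 2/41 + 4/41 → 6/41
merge 5/41 + 6/41 → 11/41
merge 7/41 + 7/41 → 14/41
merge 11/41 + 14/41 → 25/41
merge 16/41 + 25/41 → 1
L = 6/41 + 11/41 + 14/41 + 25/41 + 1 = 97/41 ≈ 2.366 bits/symbol.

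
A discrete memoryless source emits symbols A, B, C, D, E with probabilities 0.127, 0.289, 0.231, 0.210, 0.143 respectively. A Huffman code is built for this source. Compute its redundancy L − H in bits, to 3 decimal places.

Entropy H = −Σ p log₂ p ≈ 2.2581 bits.
Huffman merges: 127/1000+143/1000→27/100; 21/100+231/1000→441/1000; 27/100+289/1000→559/1000; 441/1000+559/1000→1. L = 227/100 ≈ 2.2700.
L − H = 2.2700 − 2.2581 = 0.012 bits.

0.012 bits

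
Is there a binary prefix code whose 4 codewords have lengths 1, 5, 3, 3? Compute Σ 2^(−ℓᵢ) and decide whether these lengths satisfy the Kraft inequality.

With common denominator 2^5 = 32: Σ 2^(−ℓᵢ) = 16/32 + 1/32 + 4/32 + 4/32 = 25/32 = 0.78125.
Kraft's inequality requires Σ ≤ 1; here Σ = 0.78125 ≤ 1, so such a prefix code exists.

0.78125; yes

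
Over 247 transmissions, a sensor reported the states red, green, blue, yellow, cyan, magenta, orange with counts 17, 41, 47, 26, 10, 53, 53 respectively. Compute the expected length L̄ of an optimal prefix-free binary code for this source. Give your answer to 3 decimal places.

2.680 bits/symbol

Probabilities are the counts divided by 247.
Repeatedly combine the two least-probable nodes; the expected code length is the sum of the merged weights.
merge 10/247 + 17/247 → 27/247
merge 2/19 + 27/247 → 53/247
merge 41/247 + 47/247 → 88/247
merge 53/247 + 53/247 → 106/247
merge 53/247 + 88/247 → 141/247
merge 106/247 + 141/247 → 1
L = 27/247 + 53/247 + 88/247 + 106/247 + 141/247 + 1 = 662/247 ≈ 2.680 bits/symbol.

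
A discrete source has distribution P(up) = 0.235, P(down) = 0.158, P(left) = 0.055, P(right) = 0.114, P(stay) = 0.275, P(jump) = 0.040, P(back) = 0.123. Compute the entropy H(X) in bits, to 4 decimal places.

2.5687 bits

H = −Σ pᵢ log₂ pᵢ.
−0.235·log₂(0.235) = 0.4910
−0.158·log₂(0.158) = 0.4206
−0.055·log₂(0.055) = 0.2301
−0.114·log₂(0.114) = 0.3571
−0.275·log₂(0.275) = 0.5122
−0.040·log₂(0.040) = 0.1858
−0.123·log₂(0.123) = 0.3719
Sum ≈ 2.5687 → 2.5687 bits.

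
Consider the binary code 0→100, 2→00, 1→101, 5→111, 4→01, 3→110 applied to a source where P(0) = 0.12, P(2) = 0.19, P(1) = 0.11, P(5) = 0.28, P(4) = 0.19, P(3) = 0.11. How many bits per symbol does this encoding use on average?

2.62 bits/symbol

L̄ = Σ pᵢ·ℓᵢ = 0.12·3 + 0.19·2 + 0.11·3 + 0.28·3 + 0.19·2 + 0.11·3 = 2.62 bits/symbol.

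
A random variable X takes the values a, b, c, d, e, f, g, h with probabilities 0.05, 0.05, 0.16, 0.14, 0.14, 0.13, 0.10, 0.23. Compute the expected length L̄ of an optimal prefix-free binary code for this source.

2.87 bits/symbol

Repeatedly combine the two least-probable nodes; the expected code length is the sum of the merged weights.
merge 1/20 + 1/20 → 1/10
merge 1/10 + 1/10 → 1/5
merge 13/100 + 7/50 → 27/100
merge 7/50 + 4/25 → 3/10
merge 1/5 + 23/100 → 43/100
merge 27/100 + 3/10 → 57/100
merge 43/100 + 57/100 → 1
L = 1/10 + 1/5 + 27/100 + 3/10 + 43/100 + 57/100 + 1 = 287/100 = 2.87 bits/symbol.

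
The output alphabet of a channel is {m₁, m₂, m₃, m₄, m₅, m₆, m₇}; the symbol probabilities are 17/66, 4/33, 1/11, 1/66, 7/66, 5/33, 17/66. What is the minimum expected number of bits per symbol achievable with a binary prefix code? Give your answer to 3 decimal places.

Repeatedly combine the two least-probable nodes; the expected code length is the sum of the merged weights.
merge 1/66 + 1/11 → 7/66
merge 7/66 + 7/66 → 7/33
merge 4/33 + 5/33 → 3/11
merge 7/33 + 17/66 → 31/66
merge 17/66 + 3/11 → 35/66
merge 31/66 + 35/66 → 1
L = 7/66 + 7/33 + 3/11 + 31/66 + 35/66 + 1 = 57/22 ≈ 2.591 bits/symbol.

2.591 bits/symbol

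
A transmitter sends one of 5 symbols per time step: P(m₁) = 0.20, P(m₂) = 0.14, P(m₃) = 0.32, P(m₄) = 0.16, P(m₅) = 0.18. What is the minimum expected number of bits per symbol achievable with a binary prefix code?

Repeatedly combine the two least-probable nodes; the expected code length is the sum of the merged weights.
merge 7/50 + 4/25 → 3/10
merge 9/50 + 1/5 → 19/50
merge 3/10 + 8/25 → 31/50
merge 19/50 + 31/50 → 1
L = 3/10 + 19/50 + 31/50 + 1 = 23/10 = 2.3 bits/symbol.

2.3 bits/symbol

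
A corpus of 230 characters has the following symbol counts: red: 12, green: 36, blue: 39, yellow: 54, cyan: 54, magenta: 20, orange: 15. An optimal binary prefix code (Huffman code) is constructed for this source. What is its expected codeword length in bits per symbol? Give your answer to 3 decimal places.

Probabilities are the counts divided by 230.
Repeatedly combine the two least-probable nodes; the expected code length is the sum of the merged weights.
merge 6/115 + 3/46 → 27/230
merge 2/23 + 27/230 → 47/230
merge 18/115 + 39/230 → 15/46
merge 47/230 + 27/115 → 101/230
merge 27/115 + 15/46 → 129/230
merge 101/230 + 129/230 → 1
L = 27/230 + 47/230 + 15/46 + 101/230 + 129/230 + 1 = 609/230 ≈ 2.648 bits/symbol.

2.648 bits/symbol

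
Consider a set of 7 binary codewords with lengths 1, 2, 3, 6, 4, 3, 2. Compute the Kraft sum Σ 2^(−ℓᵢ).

1.328125

With common denominator 2^6 = 64: Σ 2^(−ℓᵢ) = 32/64 + 16/64 + 8/64 + 1/64 + 4/64 + 8/64 + 16/64 = 85/64 = 1.328125.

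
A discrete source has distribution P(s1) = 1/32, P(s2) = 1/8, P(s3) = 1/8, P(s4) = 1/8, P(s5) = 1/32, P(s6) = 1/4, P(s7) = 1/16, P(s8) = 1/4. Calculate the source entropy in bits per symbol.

Each probability is a power of 1/2, so log₂(1/p) is an integer.
H = Σ p·log₂(1/p) = 1/32·5 + 1/8·3 + 1/8·3 + 1/8·3 + 1/32·5 + 1/4·2 + 1/16·4 + 1/4·2 = 2.6875 bits.

2.6875 bits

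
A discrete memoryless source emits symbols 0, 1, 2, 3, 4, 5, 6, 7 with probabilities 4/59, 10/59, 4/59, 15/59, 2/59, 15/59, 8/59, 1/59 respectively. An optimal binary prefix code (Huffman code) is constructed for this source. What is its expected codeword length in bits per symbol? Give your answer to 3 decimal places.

Repeatedly combine the two least-probable nodes; the expected code length is the sum of the merged weights.
merge 1/59 + 2/59 → 3/59
merge 3/59 + 4/59 → 7/59
merge 4/59 + 7/59 → 11/59
merge 8/59 + 10/59 → 18/59
merge 11/59 + 15/59 → 26/59
merge 15/59 + 18/59 → 33/59
merge 26/59 + 33/59 → 1
L = 3/59 + 7/59 + 11/59 + 18/59 + 26/59 + 33/59 + 1 = 157/59 ≈ 2.661 bits/symbol.

2.661 bits/symbol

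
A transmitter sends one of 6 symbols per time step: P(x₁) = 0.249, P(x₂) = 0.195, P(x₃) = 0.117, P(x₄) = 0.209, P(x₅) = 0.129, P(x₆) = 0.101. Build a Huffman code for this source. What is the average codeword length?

2.542 bits/symbol

Repeatedly combine the two least-probable nodes; the expected code length is the sum of the merged weights.
merge 101/1000 + 117/1000 → 109/500
merge 129/1000 + 39/200 → 81/250
merge 209/1000 + 109/500 → 427/1000
merge 249/1000 + 81/250 → 573/1000
merge 427/1000 + 573/1000 → 1
L = 109/500 + 81/250 + 427/1000 + 573/1000 + 1 = 1271/500 = 2.542 bits/symbol.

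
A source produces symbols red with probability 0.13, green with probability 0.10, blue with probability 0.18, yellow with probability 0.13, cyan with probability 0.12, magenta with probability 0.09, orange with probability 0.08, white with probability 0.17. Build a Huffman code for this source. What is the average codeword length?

Repeatedly combine the two least-probable nodes; the expected code length is the sum of the merged weights.
merge 2/25 + 9/100 → 17/100
merge 1/10 + 3/25 → 11/50
merge 13/100 + 13/100 → 13/50
merge 17/100 + 17/100 → 17/50
merge 9/50 + 11/50 → 2/5
merge 13/50 + 17/50 → 3/5
merge 2/5 + 3/5 → 1
L = 17/100 + 11/50 + 13/50 + 17/50 + 2/5 + 3/5 + 1 = 299/100 = 2.99 bits/symbol.

2.99 bits/symbol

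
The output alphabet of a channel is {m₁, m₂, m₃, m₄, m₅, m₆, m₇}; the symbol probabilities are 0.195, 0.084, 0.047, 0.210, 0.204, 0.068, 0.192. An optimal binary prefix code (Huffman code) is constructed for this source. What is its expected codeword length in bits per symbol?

Repeatedly combine the two least-probable nodes; the expected code length is the sum of the merged weights.
merge 47/1000 + 17/250 → 23/200
merge 21/250 + 23/200 → 199/1000
merge 24/125 + 39/200 → 387/1000
merge 199/1000 + 51/250 → 403/1000
merge 21/100 + 387/1000 → 597/1000
merge 403/1000 + 597/1000 → 1
L = 23/200 + 199/1000 + 387/1000 + 403/1000 + 597/1000 + 1 = 2701/1000 = 2.701 bits/symbol.

2.701 bits/symbol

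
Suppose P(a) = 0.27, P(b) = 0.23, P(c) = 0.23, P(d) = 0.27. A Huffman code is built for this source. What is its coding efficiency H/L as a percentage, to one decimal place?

99.8%

Entropy H = −Σ p log₂ p ≈ 1.9954 bits.
Huffman merges: 23/100+23/100→23/50; 27/100+27/100→27/50; 23/50+27/50→1. L = 2 ≈ 2.0000.
Efficiency = H/L = 1.9954/2.0000 = 99.8%.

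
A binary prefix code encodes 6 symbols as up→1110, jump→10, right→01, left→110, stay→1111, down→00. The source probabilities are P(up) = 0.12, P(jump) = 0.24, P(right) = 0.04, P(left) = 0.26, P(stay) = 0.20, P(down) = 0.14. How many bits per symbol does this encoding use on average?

2.9 bits/symbol

L̄ = Σ pᵢ·ℓᵢ = 0.12·4 + 0.24·2 + 0.04·2 + 0.26·3 + 0.20·4 + 0.14·2 = 2.9 bits/symbol.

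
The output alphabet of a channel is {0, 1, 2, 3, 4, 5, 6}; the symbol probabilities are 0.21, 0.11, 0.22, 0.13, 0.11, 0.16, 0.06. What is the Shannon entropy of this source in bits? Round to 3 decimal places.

2.703 bits

H = −Σ pᵢ log₂ pᵢ.
−0.21·log₂(0.21) = 0.4728
−0.11·log₂(0.11) = 0.3503
−0.22·log₂(0.22) = 0.4806
−0.13·log₂(0.13) = 0.3826
−0.11·log₂(0.11) = 0.3503
−0.16·log₂(0.16) = 0.4230
−0.06·log₂(0.06) = 0.2435
Sum ≈ 2.7032 → 2.703 bits.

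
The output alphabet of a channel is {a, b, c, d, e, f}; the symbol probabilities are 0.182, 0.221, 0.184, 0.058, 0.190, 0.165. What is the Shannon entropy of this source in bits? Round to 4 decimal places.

2.5004 bits

H = −Σ pᵢ log₂ pᵢ.
−0.182·log₂(0.182) = 0.4474
−0.221·log₂(0.221) = 0.4813
−0.184·log₂(0.184) = 0.4494
−0.058·log₂(0.058) = 0.2383
−0.190·log₂(0.190) = 0.4552
−0.165·log₂(0.165) = 0.4289
Sum ≈ 2.5004 → 2.5004 bits.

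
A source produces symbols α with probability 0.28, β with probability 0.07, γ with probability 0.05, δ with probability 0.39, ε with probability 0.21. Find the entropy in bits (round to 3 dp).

2.001 bits

H = −Σ pᵢ log₂ pᵢ.
−0.28·log₂(0.28) = 0.5142
−0.07·log₂(0.07) = 0.2686
−0.05·log₂(0.05) = 0.2161
−0.39·log₂(0.39) = 0.5298
−0.21·log₂(0.21) = 0.4728
Sum ≈ 2.0015 → 2.001 bits.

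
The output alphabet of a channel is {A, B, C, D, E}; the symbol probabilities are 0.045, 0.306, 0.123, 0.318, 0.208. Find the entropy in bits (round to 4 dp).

2.0928 bits

H = −Σ pᵢ log₂ pᵢ.
−0.045·log₂(0.045) = 0.2013
−0.306·log₂(0.306) = 0.5228
−0.123·log₂(0.123) = 0.3719
−0.318·log₂(0.318) = 0.5256
−0.208·log₂(0.208) = 0.4712
Sum ≈ 2.0928 → 2.0928 bits.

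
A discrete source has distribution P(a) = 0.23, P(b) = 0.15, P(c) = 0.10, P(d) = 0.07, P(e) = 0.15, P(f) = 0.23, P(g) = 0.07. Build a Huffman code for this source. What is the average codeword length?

2.68 bits/symbol

Repeatedly combine the two least-probable nodes; the expected code length is the sum of the merged weights.
merge 7/100 + 7/100 → 7/50
merge 1/10 + 7/50 → 6/25
merge 3/20 + 3/20 → 3/10
merge 23/100 + 23/100 → 23/50
merge 6/25 + 3/10 → 27/50
merge 23/50 + 27/50 → 1
L = 7/50 + 6/25 + 3/10 + 23/50 + 27/50 + 1 = 67/25 = 2.68 bits/symbol.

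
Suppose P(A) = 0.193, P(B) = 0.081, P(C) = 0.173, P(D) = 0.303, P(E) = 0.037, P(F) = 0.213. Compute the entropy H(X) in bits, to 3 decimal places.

H = −Σ pᵢ log₂ pᵢ.
−0.193·log₂(0.193) = 0.4581
−0.081·log₂(0.081) = 0.2937
−0.173·log₂(0.173) = 0.4379
−0.303·log₂(0.303) = 0.5220
−0.037·log₂(0.037) = 0.1760
−0.213·log₂(0.213) = 0.4752
Sum ≈ 2.3628 → 2.363 bits.

2.363 bits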